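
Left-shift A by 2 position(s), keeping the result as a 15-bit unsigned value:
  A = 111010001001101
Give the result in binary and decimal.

Shift left by 2: drop the top 2 bit(s), append 2 zero(s) on the right.
  111010001001101  ->  discard [11], keep [1010001001101], append 00
= 101000100110100

Answer: 101000100110100 (20788)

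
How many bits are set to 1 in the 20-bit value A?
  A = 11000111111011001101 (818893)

11000111111011001101
1-bits at positions (from bit 0 = LSB): 0, 2, 3, 6, 7, 9, 10, 11, 12, 13, 14, 18, 19
Count = 13

Answer: 13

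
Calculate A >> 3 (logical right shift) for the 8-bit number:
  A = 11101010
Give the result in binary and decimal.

Logical shift right by 3: drop the bottom 3 bit(s), prepend 3 zero(s) on the left.
  11101010  ->  keep [11101], discard [010], prepend 000
= 00011101

Answer: 00011101 (29)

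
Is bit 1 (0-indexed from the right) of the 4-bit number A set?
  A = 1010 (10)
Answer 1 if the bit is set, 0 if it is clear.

Bit 1 is the 2nd from the right.
  1010
    ^
That bit is 1.

Answer: 1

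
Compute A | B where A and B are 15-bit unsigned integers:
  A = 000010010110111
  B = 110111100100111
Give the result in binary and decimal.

Apply | to each column (1 where either bit is 1):
  000010010110111
| 110111100100111
-----------------
  110111110110111

Answer: 110111110110111 (28599)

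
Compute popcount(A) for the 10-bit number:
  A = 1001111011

1001111011
1-bits at positions (from bit 0 = LSB): 0, 1, 3, 4, 5, 6, 9
Count = 7

Answer: 7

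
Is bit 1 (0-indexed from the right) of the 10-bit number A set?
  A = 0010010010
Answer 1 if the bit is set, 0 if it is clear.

Bit 1 is the 2nd from the right.
  0010010010
          ^
That bit is 1.

Answer: 1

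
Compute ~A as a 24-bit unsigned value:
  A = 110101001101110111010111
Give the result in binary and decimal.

Flip each bit (0->1, 1->0):
  110101001101110111010111
  001010110010001000101000

Answer: 001010110010001000101000 (2826792)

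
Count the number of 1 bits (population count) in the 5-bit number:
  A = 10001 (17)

10001
1-bits at positions (from bit 0 = LSB): 0, 4
Count = 2

Answer: 2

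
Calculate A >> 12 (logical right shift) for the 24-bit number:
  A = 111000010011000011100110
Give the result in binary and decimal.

Logical shift right by 12: drop the bottom 12 bit(s), prepend 12 zero(s) on the left.
  111000010011000011100110  ->  keep [111000010011], discard [000011100110], prepend 000000000000
= 000000000000111000010011

Answer: 000000000000111000010011 (3603)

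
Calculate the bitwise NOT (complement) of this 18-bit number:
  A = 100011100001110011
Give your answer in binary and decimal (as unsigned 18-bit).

Flip each bit (0->1, 1->0):
  100011100001110011
  011100011110001100

Answer: 011100011110001100 (116620)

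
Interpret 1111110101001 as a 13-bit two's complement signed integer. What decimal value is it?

MSB is 1, so the value is negative. Find the magnitude:
1. Invert bits:  0000001010110
2. Add 1:        0000001010111  = 87
3. Apply sign:   -87

Answer: -87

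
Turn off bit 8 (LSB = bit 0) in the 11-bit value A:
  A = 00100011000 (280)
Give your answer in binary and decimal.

Mask = ~(1 << 8) = 11011111111
Bit 8 of A is 1, so AND-ing with the mask clears it to 0.
  00100011000
& 11011111111
-------------
  00000011000

Answer: 00000011000 (24)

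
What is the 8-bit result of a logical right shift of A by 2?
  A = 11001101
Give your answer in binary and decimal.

Logical shift right by 2: drop the bottom 2 bit(s), prepend 2 zero(s) on the left.
  11001101  ->  keep [110011], discard [01], prepend 00
= 00110011

Answer: 00110011 (51)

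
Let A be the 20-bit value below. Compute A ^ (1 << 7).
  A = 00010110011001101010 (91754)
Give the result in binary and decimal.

Mask = 1 << 7 = 00000000000010000000
Bit 7 of A is 0; XOR with the mask flips it to 1.
  00010110011001101010
^ 00000000000010000000
----------------------
  00010110011011101010

Answer: 00010110011011101010 (91882)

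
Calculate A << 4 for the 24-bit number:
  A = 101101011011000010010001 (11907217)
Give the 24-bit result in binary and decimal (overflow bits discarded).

Shift left by 4: drop the top 4 bit(s), append 4 zero(s) on the right.
  101101011011000010010001  ->  discard [1011], keep [01011011000010010001], append 0000
= 010110110000100100010000

Answer: 010110110000100100010000 (5966096)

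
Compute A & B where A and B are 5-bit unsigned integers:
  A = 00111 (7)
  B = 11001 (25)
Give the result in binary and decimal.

Apply & to each column (1 only where both bits are 1):
  00111
& 11001
-------
  00001

Answer: 00001 (1)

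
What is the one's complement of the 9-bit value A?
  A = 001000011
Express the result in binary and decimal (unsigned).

Flip each bit (0->1, 1->0):
  001000011
  110111100

Answer: 110111100 (444)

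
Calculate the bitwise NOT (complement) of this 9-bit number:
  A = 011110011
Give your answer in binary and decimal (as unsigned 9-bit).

Flip each bit (0->1, 1->0):
  011110011
  100001100

Answer: 100001100 (268)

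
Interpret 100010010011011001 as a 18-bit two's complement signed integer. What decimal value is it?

MSB is 1, so the value is negative. Find the magnitude:
1. Invert bits:  011101101100100110
2. Add 1:        011101101100100111  = 121639
3. Apply sign:   -121639

Answer: -121639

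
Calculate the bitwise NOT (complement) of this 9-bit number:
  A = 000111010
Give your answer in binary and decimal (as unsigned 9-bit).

Flip each bit (0->1, 1->0):
  000111010
  111000101

Answer: 111000101 (453)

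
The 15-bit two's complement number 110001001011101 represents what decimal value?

MSB is 1, so the value is negative. Find the magnitude:
1. Invert bits:  001110110100010
2. Add 1:        001110110100011  = 7587
3. Apply sign:   -7587

Answer: -7587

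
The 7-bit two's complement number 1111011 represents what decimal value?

MSB is 1, so the value is negative. Find the magnitude:
1. Invert bits:  0000100
2. Add 1:        0000101  = 5
3. Apply sign:   -5

Answer: -5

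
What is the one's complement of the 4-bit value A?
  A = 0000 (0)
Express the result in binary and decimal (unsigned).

Flip each bit (0->1, 1->0):
  0000
  1111

Answer: 1111 (15)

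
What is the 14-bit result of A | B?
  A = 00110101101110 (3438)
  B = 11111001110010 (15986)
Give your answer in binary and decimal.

Apply | to each column (1 where either bit is 1):
  00110101101110
| 11111001110010
----------------
  11111101111110

Answer: 11111101111110 (16254)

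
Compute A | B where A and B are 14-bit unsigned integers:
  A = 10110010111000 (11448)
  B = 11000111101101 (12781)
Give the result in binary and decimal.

Apply | to each column (1 where either bit is 1):
  10110010111000
| 11000111101101
----------------
  11110111111101

Answer: 11110111111101 (15869)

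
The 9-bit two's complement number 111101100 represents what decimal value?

MSB is 1, so the value is negative. Find the magnitude:
1. Invert bits:  000010011
2. Add 1:        000010100  = 20
3. Apply sign:   -20

Answer: -20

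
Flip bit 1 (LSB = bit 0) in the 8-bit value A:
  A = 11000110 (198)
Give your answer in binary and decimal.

Mask = 1 << 1 = 00000010
Bit 1 of A is 1; XOR with the mask flips it to 0.
  11000110
^ 00000010
----------
  11000100

Answer: 11000100 (196)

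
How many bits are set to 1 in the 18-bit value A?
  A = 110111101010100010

110111101010100010
1-bits at positions (from bit 0 = LSB): 1, 5, 7, 9, 11, 12, 13, 14, 16, 17
Count = 10

Answer: 10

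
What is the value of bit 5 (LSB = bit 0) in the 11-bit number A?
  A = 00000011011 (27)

Bit 5 is the 6th from the right.
  00000011011
       ^
That bit is 0.

Answer: 0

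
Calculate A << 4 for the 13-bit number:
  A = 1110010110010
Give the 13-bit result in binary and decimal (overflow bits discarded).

Shift left by 4: drop the top 4 bit(s), append 4 zero(s) on the right.
  1110010110010  ->  discard [1110], keep [010110010], append 0000
= 0101100100000

Answer: 0101100100000 (2848)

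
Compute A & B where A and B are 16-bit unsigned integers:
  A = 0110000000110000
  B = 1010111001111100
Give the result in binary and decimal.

Apply & to each column (1 only where both bits are 1):
  0110000000110000
& 1010111001111100
------------------
  0010000000110000

Answer: 0010000000110000 (8240)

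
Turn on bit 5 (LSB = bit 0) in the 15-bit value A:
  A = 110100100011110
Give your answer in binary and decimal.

Mask = 1 << 5 = 000000000100000
Bit 5 of A is 0, so OR-ing with the mask flips it to 1.
  110100100011110
| 000000000100000
-----------------
  110100100111110

Answer: 110100100111110 (26942)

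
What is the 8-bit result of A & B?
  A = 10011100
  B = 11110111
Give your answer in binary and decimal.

Apply & to each column (1 only where both bits are 1):
  10011100
& 11110111
----------
  10010100

Answer: 10010100 (148)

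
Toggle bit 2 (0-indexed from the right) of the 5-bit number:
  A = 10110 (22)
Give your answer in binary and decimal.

Mask = 1 << 2 = 00100
Bit 2 of A is 1; XOR with the mask flips it to 0.
  10110
^ 00100
-------
  10010

Answer: 10010 (18)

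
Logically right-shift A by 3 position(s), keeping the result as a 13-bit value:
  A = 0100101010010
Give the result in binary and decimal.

Logical shift right by 3: drop the bottom 3 bit(s), prepend 3 zero(s) on the left.
  0100101010010  ->  keep [0100101010], discard [010], prepend 000
= 0000100101010

Answer: 0000100101010 (298)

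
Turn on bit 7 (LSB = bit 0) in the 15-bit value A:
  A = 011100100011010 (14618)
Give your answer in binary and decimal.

Mask = 1 << 7 = 000000010000000
Bit 7 of A is 0, so OR-ing with the mask flips it to 1.
  011100100011010
| 000000010000000
-----------------
  011100110011010

Answer: 011100110011010 (14746)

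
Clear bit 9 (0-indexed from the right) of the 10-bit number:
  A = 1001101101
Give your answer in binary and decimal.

Mask = ~(1 << 9) = 0111111111
Bit 9 of A is 1, so AND-ing with the mask clears it to 0.
  1001101101
& 0111111111
------------
  0001101101

Answer: 0001101101 (109)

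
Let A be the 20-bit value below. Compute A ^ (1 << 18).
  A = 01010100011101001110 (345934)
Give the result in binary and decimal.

Mask = 1 << 18 = 01000000000000000000
Bit 18 of A is 1; XOR with the mask flips it to 0.
  01010100011101001110
^ 01000000000000000000
----------------------
  00010100011101001110

Answer: 00010100011101001110 (83790)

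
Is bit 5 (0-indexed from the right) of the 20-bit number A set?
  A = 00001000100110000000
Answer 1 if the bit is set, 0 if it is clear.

Bit 5 is the 6th from the right.
  00001000100110000000
                ^
That bit is 0.

Answer: 0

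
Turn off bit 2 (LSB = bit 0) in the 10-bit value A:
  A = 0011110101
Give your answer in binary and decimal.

Mask = ~(1 << 2) = 1111111011
Bit 2 of A is 1, so AND-ing with the mask clears it to 0.
  0011110101
& 1111111011
------------
  0011110001

Answer: 0011110001 (241)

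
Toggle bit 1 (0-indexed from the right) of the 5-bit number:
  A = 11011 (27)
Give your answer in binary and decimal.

Mask = 1 << 1 = 00010
Bit 1 of A is 1; XOR with the mask flips it to 0.
  11011
^ 00010
-------
  11001

Answer: 11001 (25)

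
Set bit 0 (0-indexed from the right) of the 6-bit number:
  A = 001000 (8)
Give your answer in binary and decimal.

Mask = 1 << 0 = 000001
Bit 0 of A is 0, so OR-ing with the mask flips it to 1.
  001000
| 000001
--------
  001001

Answer: 001001 (9)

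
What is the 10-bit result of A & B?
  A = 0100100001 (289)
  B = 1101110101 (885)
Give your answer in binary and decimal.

Apply & to each column (1 only where both bits are 1):
  0100100001
& 1101110101
------------
  0100100001

Answer: 0100100001 (289)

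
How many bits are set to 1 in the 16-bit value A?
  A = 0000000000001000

0000000000001000
1-bits at positions (from bit 0 = LSB): 3
Count = 1

Answer: 1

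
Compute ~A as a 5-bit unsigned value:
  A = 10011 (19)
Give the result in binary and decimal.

Flip each bit (0->1, 1->0):
  10011
  01100

Answer: 01100 (12)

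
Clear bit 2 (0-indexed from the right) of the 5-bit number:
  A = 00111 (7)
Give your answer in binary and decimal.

Mask = ~(1 << 2) = 11011
Bit 2 of A is 1, so AND-ing with the mask clears it to 0.
  00111
& 11011
-------
  00011

Answer: 00011 (3)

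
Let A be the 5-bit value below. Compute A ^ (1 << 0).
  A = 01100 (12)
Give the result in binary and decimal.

Mask = 1 << 0 = 00001
Bit 0 of A is 0; XOR with the mask flips it to 1.
  01100
^ 00001
-------
  01101

Answer: 01101 (13)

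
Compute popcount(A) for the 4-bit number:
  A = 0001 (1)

0001
1-bits at positions (from bit 0 = LSB): 0
Count = 1

Answer: 1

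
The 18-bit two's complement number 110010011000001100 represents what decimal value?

MSB is 1, so the value is negative. Find the magnitude:
1. Invert bits:  001101100111110011
2. Add 1:        001101100111110100  = 55796
3. Apply sign:   -55796

Answer: -55796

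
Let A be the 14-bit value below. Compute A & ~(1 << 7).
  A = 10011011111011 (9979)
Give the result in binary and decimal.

Mask = ~(1 << 7) = 11111101111111
Bit 7 of A is 1, so AND-ing with the mask clears it to 0.
  10011011111011
& 11111101111111
----------------
  10011001111011

Answer: 10011001111011 (9851)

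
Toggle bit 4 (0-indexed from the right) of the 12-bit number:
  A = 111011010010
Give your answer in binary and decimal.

Mask = 1 << 4 = 000000010000
Bit 4 of A is 1; XOR with the mask flips it to 0.
  111011010010
^ 000000010000
--------------
  111011000010

Answer: 111011000010 (3778)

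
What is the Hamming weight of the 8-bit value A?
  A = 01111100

01111100
1-bits at positions (from bit 0 = LSB): 2, 3, 4, 5, 6
Count = 5

Answer: 5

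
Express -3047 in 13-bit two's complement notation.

1. Binary of +3047:  0101111100111
2. Invert bits:     1010000011000
3. Add 1:           1010000011001

Answer: 1010000011001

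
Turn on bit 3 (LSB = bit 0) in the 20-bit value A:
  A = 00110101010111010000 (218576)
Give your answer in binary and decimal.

Mask = 1 << 3 = 00000000000000001000
Bit 3 of A is 0, so OR-ing with the mask flips it to 1.
  00110101010111010000
| 00000000000000001000
----------------------
  00110101010111011000

Answer: 00110101010111011000 (218584)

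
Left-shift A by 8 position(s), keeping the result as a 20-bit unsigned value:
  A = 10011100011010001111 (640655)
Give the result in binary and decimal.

Shift left by 8: drop the top 8 bit(s), append 8 zero(s) on the right.
  10011100011010001111  ->  discard [10011100], keep [011010001111], append 00000000
= 01101000111100000000

Answer: 01101000111100000000 (429824)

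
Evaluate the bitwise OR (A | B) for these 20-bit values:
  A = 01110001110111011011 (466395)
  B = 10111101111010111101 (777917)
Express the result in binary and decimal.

Apply | to each column (1 where either bit is 1):
  01110001110111011011
| 10111101111010111101
----------------------
  11111101111111111111

Answer: 11111101111111111111 (1040383)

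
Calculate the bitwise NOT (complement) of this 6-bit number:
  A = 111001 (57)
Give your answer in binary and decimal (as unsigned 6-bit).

Flip each bit (0->1, 1->0):
  111001
  000110

Answer: 000110 (6)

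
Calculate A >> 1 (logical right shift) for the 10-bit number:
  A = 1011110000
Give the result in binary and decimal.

Logical shift right by 1: drop the bottom 1 bit(s), prepend 1 zero(s) on the left.
  1011110000  ->  keep [101111000], discard [0], prepend 0
= 0101111000

Answer: 0101111000 (376)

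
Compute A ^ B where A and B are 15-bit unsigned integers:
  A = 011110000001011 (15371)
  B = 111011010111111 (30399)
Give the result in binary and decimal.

Apply ^ to each column (1 where bits differ):
  011110000001011
^ 111011010111111
-----------------
  100101010110100

Answer: 100101010110100 (19124)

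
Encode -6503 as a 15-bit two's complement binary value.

1. Binary of +6503:  001100101100111
2. Invert bits:     110011010011000
3. Add 1:           110011010011001

Answer: 110011010011001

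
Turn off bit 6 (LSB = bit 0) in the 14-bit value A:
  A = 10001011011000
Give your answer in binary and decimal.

Mask = ~(1 << 6) = 11111110111111
Bit 6 of A is 1, so AND-ing with the mask clears it to 0.
  10001011011000
& 11111110111111
----------------
  10001010011000

Answer: 10001010011000 (8856)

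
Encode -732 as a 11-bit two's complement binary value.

1. Binary of +732:  01011011100
2. Invert bits:     10100100011
3. Add 1:           10100100100

Answer: 10100100100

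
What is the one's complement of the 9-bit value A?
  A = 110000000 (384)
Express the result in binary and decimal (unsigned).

Flip each bit (0->1, 1->0):
  110000000
  001111111

Answer: 001111111 (127)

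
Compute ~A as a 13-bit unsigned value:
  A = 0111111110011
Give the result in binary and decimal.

Flip each bit (0->1, 1->0):
  0111111110011
  1000000001100

Answer: 1000000001100 (4108)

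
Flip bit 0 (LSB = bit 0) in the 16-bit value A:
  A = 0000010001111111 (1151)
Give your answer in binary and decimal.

Mask = 1 << 0 = 0000000000000001
Bit 0 of A is 1; XOR with the mask flips it to 0.
  0000010001111111
^ 0000000000000001
------------------
  0000010001111110

Answer: 0000010001111110 (1150)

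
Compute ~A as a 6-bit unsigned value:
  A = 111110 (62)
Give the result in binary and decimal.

Flip each bit (0->1, 1->0):
  111110
  000001

Answer: 000001 (1)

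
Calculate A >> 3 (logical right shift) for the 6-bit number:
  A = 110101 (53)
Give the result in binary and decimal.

Logical shift right by 3: drop the bottom 3 bit(s), prepend 3 zero(s) on the left.
  110101  ->  keep [110], discard [101], prepend 000
= 000110

Answer: 000110 (6)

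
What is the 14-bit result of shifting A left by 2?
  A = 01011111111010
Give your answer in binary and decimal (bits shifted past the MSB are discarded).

Shift left by 2: drop the top 2 bit(s), append 2 zero(s) on the right.
  01011111111010  ->  discard [01], keep [011111111010], append 00
= 01111111101000

Answer: 01111111101000 (8168)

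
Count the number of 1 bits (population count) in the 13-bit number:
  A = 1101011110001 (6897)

1101011110001
1-bits at positions (from bit 0 = LSB): 0, 4, 5, 6, 7, 9, 11, 12
Count = 8

Answer: 8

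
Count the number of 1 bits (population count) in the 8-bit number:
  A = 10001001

10001001
1-bits at positions (from bit 0 = LSB): 0, 3, 7
Count = 3

Answer: 3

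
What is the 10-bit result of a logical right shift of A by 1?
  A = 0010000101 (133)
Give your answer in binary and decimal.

Logical shift right by 1: drop the bottom 1 bit(s), prepend 1 zero(s) on the left.
  0010000101  ->  keep [001000010], discard [1], prepend 0
= 0001000010

Answer: 0001000010 (66)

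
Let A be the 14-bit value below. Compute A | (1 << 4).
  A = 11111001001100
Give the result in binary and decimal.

Mask = 1 << 4 = 00000000010000
Bit 4 of A is 0, so OR-ing with the mask flips it to 1.
  11111001001100
| 00000000010000
----------------
  11111001011100

Answer: 11111001011100 (15964)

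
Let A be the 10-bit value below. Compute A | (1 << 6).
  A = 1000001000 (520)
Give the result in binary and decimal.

Mask = 1 << 6 = 0001000000
Bit 6 of A is 0, so OR-ing with the mask flips it to 1.
  1000001000
| 0001000000
------------
  1001001000

Answer: 1001001000 (584)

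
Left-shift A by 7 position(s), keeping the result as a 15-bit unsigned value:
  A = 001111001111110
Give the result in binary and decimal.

Shift left by 7: drop the top 7 bit(s), append 7 zero(s) on the right.
  001111001111110  ->  discard [0011110], keep [01111110], append 0000000
= 011111100000000

Answer: 011111100000000 (16128)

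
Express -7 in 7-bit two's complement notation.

1. Binary of +7:  0000111
2. Invert bits:     1111000
3. Add 1:           1111001

Answer: 1111001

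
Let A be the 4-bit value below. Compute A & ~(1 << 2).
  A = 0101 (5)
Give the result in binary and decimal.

Mask = ~(1 << 2) = 1011
Bit 2 of A is 1, so AND-ing with the mask clears it to 0.
  0101
& 1011
------
  0001

Answer: 0001 (1)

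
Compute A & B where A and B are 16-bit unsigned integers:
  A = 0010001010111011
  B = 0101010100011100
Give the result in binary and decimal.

Apply & to each column (1 only where both bits are 1):
  0010001010111011
& 0101010100011100
------------------
  0000000000011000

Answer: 0000000000011000 (24)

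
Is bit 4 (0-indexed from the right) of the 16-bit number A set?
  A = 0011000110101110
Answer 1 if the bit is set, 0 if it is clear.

Bit 4 is the 5th from the right.
  0011000110101110
             ^
That bit is 0.

Answer: 0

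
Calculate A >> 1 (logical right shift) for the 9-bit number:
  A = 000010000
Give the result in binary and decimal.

Logical shift right by 1: drop the bottom 1 bit(s), prepend 1 zero(s) on the left.
  000010000  ->  keep [00001000], discard [0], prepend 0
= 000001000

Answer: 000001000 (8)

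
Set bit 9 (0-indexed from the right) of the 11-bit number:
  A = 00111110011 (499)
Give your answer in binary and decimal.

Mask = 1 << 9 = 01000000000
Bit 9 of A is 0, so OR-ing with the mask flips it to 1.
  00111110011
| 01000000000
-------------
  01111110011

Answer: 01111110011 (1011)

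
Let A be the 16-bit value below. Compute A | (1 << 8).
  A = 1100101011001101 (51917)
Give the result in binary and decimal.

Mask = 1 << 8 = 0000000100000000
Bit 8 of A is 0, so OR-ing with the mask flips it to 1.
  1100101011001101
| 0000000100000000
------------------
  1100101111001101

Answer: 1100101111001101 (52173)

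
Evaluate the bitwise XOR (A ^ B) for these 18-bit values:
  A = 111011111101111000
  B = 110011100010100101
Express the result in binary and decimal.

Apply ^ to each column (1 where bits differ):
  111011111101111000
^ 110011100010100101
--------------------
  001000011111011101

Answer: 001000011111011101 (34781)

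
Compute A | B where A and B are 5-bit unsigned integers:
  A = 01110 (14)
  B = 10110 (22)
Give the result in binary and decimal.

Apply | to each column (1 where either bit is 1):
  01110
| 10110
-------
  11110

Answer: 11110 (30)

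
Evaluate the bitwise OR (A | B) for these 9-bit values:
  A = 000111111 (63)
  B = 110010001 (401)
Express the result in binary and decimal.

Apply | to each column (1 where either bit is 1):
  000111111
| 110010001
-----------
  110111111

Answer: 110111111 (447)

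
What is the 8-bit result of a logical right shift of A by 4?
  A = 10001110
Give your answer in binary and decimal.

Logical shift right by 4: drop the bottom 4 bit(s), prepend 4 zero(s) on the left.
  10001110  ->  keep [1000], discard [1110], prepend 0000
= 00001000

Answer: 00001000 (8)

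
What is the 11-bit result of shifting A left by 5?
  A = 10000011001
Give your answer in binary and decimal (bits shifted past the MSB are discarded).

Shift left by 5: drop the top 5 bit(s), append 5 zero(s) on the right.
  10000011001  ->  discard [10000], keep [011001], append 00000
= 01100100000

Answer: 01100100000 (800)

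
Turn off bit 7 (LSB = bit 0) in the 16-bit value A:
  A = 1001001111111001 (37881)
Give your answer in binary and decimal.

Mask = ~(1 << 7) = 1111111101111111
Bit 7 of A is 1, so AND-ing with the mask clears it to 0.
  1001001111111001
& 1111111101111111
------------------
  1001001101111001

Answer: 1001001101111001 (37753)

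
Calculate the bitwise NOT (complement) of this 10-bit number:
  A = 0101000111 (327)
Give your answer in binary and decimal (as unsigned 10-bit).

Flip each bit (0->1, 1->0):
  0101000111
  1010111000

Answer: 1010111000 (696)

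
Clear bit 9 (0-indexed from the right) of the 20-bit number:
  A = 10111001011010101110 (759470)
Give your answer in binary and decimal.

Mask = ~(1 << 9) = 11111111110111111111
Bit 9 of A is 1, so AND-ing with the mask clears it to 0.
  10111001011010101110
& 11111111110111111111
----------------------
  10111001010010101110

Answer: 10111001010010101110 (758958)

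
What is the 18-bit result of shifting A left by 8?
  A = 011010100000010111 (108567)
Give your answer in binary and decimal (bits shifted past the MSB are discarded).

Shift left by 8: drop the top 8 bit(s), append 8 zero(s) on the right.
  011010100000010111  ->  discard [01101010], keep [0000010111], append 00000000
= 000001011100000000

Answer: 000001011100000000 (5888)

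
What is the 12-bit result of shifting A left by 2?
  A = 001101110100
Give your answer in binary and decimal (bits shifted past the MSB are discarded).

Shift left by 2: drop the top 2 bit(s), append 2 zero(s) on the right.
  001101110100  ->  discard [00], keep [1101110100], append 00
= 110111010000

Answer: 110111010000 (3536)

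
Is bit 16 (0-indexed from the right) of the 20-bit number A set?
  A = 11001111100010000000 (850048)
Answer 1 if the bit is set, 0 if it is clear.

Bit 16 is the 17th from the right.
  11001111100010000000
     ^
That bit is 0.

Answer: 0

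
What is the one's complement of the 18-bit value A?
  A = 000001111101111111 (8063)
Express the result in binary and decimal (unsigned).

Flip each bit (0->1, 1->0):
  000001111101111111
  111110000010000000

Answer: 111110000010000000 (254080)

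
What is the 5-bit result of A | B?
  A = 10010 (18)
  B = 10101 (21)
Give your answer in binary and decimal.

Apply | to each column (1 where either bit is 1):
  10010
| 10101
-------
  10111

Answer: 10111 (23)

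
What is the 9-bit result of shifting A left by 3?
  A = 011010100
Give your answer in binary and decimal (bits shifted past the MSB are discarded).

Shift left by 3: drop the top 3 bit(s), append 3 zero(s) on the right.
  011010100  ->  discard [011], keep [010100], append 000
= 010100000

Answer: 010100000 (160)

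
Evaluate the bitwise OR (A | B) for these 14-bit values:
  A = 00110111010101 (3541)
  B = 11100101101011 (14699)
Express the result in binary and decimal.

Apply | to each column (1 where either bit is 1):
  00110111010101
| 11100101101011
----------------
  11110111111111

Answer: 11110111111111 (15871)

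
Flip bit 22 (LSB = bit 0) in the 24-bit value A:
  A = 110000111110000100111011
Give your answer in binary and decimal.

Mask = 1 << 22 = 010000000000000000000000
Bit 22 of A is 1; XOR with the mask flips it to 0.
  110000111110000100111011
^ 010000000000000000000000
--------------------------
  100000111110000100111011

Answer: 100000111110000100111011 (8642875)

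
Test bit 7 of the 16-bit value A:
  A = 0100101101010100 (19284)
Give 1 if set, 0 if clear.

Bit 7 is the 8th from the right.
  0100101101010100
          ^
That bit is 0.

Answer: 0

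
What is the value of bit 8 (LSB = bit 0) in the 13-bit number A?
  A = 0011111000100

Bit 8 is the 9th from the right.
  0011111000100
      ^
That bit is 1.

Answer: 1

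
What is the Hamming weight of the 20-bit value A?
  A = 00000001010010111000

00000001010010111000
1-bits at positions (from bit 0 = LSB): 3, 4, 5, 7, 10, 12
Count = 6

Answer: 6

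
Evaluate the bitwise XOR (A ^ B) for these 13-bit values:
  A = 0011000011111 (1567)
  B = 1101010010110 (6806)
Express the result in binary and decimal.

Apply ^ to each column (1 where bits differ):
  0011000011111
^ 1101010010110
---------------
  1110010001001

Answer: 1110010001001 (7305)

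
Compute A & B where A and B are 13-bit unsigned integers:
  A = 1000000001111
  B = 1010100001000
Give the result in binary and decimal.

Apply & to each column (1 only where both bits are 1):
  1000000001111
& 1010100001000
---------------
  1000000001000

Answer: 1000000001000 (4104)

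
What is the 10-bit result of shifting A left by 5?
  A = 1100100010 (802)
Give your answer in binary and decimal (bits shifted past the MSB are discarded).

Shift left by 5: drop the top 5 bit(s), append 5 zero(s) on the right.
  1100100010  ->  discard [11001], keep [00010], append 00000
= 0001000000

Answer: 0001000000 (64)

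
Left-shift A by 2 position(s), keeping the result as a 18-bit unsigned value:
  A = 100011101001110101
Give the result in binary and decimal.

Shift left by 2: drop the top 2 bit(s), append 2 zero(s) on the right.
  100011101001110101  ->  discard [10], keep [0011101001110101], append 00
= 001110100111010100

Answer: 001110100111010100 (59860)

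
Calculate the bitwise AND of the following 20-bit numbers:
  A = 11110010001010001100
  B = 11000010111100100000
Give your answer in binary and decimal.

Apply & to each column (1 only where both bits are 1):
  11110010001010001100
& 11000010111100100000
----------------------
  11000010001000000000

Answer: 11000010001000000000 (795136)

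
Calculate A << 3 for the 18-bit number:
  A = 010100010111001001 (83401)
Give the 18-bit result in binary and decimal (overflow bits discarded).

Shift left by 3: drop the top 3 bit(s), append 3 zero(s) on the right.
  010100010111001001  ->  discard [010], keep [100010111001001], append 000
= 100010111001001000

Answer: 100010111001001000 (142920)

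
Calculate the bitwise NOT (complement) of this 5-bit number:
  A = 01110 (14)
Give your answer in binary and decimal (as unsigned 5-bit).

Flip each bit (0->1, 1->0):
  01110
  10001

Answer: 10001 (17)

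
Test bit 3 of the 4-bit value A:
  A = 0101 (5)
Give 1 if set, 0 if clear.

Bit 3 is the 4th from the right.
  0101
  ^
That bit is 0.

Answer: 0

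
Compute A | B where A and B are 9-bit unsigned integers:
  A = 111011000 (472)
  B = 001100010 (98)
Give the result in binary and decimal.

Apply | to each column (1 where either bit is 1):
  111011000
| 001100010
-----------
  111111010

Answer: 111111010 (506)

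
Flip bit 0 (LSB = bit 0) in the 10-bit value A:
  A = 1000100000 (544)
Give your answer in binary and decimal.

Mask = 1 << 0 = 0000000001
Bit 0 of A is 0; XOR with the mask flips it to 1.
  1000100000
^ 0000000001
------------
  1000100001

Answer: 1000100001 (545)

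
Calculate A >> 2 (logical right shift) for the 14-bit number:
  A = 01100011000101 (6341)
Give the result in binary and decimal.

Logical shift right by 2: drop the bottom 2 bit(s), prepend 2 zero(s) on the left.
  01100011000101  ->  keep [011000110001], discard [01], prepend 00
= 00011000110001

Answer: 00011000110001 (1585)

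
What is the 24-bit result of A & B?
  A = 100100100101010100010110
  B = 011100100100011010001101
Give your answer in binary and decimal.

Apply & to each column (1 only where both bits are 1):
  100100100101010100010110
& 011100100100011010001101
--------------------------
  000100100100010000000100

Answer: 000100100100010000000100 (1197060)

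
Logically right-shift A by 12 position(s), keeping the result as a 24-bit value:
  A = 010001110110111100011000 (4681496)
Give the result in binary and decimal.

Logical shift right by 12: drop the bottom 12 bit(s), prepend 12 zero(s) on the left.
  010001110110111100011000  ->  keep [010001110110], discard [111100011000], prepend 000000000000
= 000000000000010001110110

Answer: 000000000000010001110110 (1142)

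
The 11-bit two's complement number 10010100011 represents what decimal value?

MSB is 1, so the value is negative. Find the magnitude:
1. Invert bits:  01101011100
2. Add 1:        01101011101  = 861
3. Apply sign:   -861

Answer: -861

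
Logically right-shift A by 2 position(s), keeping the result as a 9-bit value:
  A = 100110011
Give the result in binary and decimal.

Logical shift right by 2: drop the bottom 2 bit(s), prepend 2 zero(s) on the left.
  100110011  ->  keep [1001100], discard [11], prepend 00
= 001001100

Answer: 001001100 (76)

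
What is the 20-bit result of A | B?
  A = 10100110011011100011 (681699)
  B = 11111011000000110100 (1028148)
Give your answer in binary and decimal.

Apply | to each column (1 where either bit is 1):
  10100110011011100011
| 11111011000000110100
----------------------
  11111111011011110111

Answer: 11111111011011110111 (1046263)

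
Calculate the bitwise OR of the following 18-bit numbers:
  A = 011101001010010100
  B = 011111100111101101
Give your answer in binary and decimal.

Apply | to each column (1 where either bit is 1):
  011101001010010100
| 011111100111101101
--------------------
  011111101111111101

Answer: 011111101111111101 (130045)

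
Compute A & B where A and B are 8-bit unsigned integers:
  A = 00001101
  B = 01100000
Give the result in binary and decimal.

Apply & to each column (1 only where both bits are 1):
  00001101
& 01100000
----------
  00000000

Answer: 00000000 (0)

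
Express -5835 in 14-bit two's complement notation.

1. Binary of +5835:  01011011001011
2. Invert bits:     10100100110100
3. Add 1:           10100100110101

Answer: 10100100110101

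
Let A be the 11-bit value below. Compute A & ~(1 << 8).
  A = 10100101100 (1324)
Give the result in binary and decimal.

Mask = ~(1 << 8) = 11011111111
Bit 8 of A is 1, so AND-ing with the mask clears it to 0.
  10100101100
& 11011111111
-------------
  10000101100

Answer: 10000101100 (1068)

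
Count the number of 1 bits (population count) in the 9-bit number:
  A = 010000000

010000000
1-bits at positions (from bit 0 = LSB): 7
Count = 1

Answer: 1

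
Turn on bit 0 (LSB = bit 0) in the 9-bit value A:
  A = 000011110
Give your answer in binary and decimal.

Mask = 1 << 0 = 000000001
Bit 0 of A is 0, so OR-ing with the mask flips it to 1.
  000011110
| 000000001
-----------
  000011111

Answer: 000011111 (31)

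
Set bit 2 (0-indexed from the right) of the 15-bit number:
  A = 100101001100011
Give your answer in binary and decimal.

Mask = 1 << 2 = 000000000000100
Bit 2 of A is 0, so OR-ing with the mask flips it to 1.
  100101001100011
| 000000000000100
-----------------
  100101001100111

Answer: 100101001100111 (19047)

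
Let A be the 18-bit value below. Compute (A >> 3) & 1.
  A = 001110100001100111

Bit 3 is the 4th from the right.
  001110100001100111
                ^
That bit is 0.

Answer: 0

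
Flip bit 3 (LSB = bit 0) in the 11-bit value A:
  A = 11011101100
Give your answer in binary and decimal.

Mask = 1 << 3 = 00000001000
Bit 3 of A is 1; XOR with the mask flips it to 0.
  11011101100
^ 00000001000
-------------
  11011100100

Answer: 11011100100 (1764)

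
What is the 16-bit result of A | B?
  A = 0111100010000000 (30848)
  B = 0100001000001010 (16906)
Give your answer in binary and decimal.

Apply | to each column (1 where either bit is 1):
  0111100010000000
| 0100001000001010
------------------
  0111101010001010

Answer: 0111101010001010 (31370)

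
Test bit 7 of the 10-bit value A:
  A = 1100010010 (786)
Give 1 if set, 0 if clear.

Bit 7 is the 8th from the right.
  1100010010
    ^
That bit is 0.

Answer: 0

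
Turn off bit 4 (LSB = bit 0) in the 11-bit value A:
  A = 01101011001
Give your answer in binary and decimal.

Mask = ~(1 << 4) = 11111101111
Bit 4 of A is 1, so AND-ing with the mask clears it to 0.
  01101011001
& 11111101111
-------------
  01101001001

Answer: 01101001001 (841)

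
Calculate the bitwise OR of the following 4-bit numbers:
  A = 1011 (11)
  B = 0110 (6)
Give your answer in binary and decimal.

Apply | to each column (1 where either bit is 1):
  1011
| 0110
------
  1111

Answer: 1111 (15)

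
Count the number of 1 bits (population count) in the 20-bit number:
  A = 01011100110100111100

01011100110100111100
1-bits at positions (from bit 0 = LSB): 2, 3, 4, 5, 8, 10, 11, 14, 15, 16, 18
Count = 11

Answer: 11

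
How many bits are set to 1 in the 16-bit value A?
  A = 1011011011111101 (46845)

1011011011111101
1-bits at positions (from bit 0 = LSB): 0, 2, 3, 4, 5, 6, 7, 9, 10, 12, 13, 15
Count = 12

Answer: 12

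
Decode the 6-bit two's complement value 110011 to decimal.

MSB is 1, so the value is negative. Find the magnitude:
1. Invert bits:  001100
2. Add 1:        001101  = 13
3. Apply sign:   -13

Answer: -13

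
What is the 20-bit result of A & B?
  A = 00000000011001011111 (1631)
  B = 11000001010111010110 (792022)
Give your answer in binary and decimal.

Apply & to each column (1 only where both bits are 1):
  00000000011001011111
& 11000001010111010110
----------------------
  00000000010001010110

Answer: 00000000010001010110 (1110)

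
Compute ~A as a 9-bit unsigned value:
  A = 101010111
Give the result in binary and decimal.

Flip each bit (0->1, 1->0):
  101010111
  010101000

Answer: 010101000 (168)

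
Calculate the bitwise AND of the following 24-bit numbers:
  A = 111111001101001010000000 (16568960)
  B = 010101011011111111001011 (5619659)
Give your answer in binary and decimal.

Apply & to each column (1 only where both bits are 1):
  111111001101001010000000
& 010101011011111111001011
--------------------------
  010101001001001010000000

Answer: 010101001001001010000000 (5542528)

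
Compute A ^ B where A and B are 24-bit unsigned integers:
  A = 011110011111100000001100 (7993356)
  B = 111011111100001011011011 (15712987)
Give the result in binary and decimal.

Apply ^ to each column (1 where bits differ):
  011110011111100000001100
^ 111011111100001011011011
--------------------------
  100101100011101011010111

Answer: 100101100011101011010111 (9845463)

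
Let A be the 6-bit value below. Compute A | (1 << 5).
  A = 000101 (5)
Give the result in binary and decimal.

Mask = 1 << 5 = 100000
Bit 5 of A is 0, so OR-ing with the mask flips it to 1.
  000101
| 100000
--------
  100101

Answer: 100101 (37)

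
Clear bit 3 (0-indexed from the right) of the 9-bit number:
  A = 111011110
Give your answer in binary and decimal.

Mask = ~(1 << 3) = 111110111
Bit 3 of A is 1, so AND-ing with the mask clears it to 0.
  111011110
& 111110111
-----------
  111010110

Answer: 111010110 (470)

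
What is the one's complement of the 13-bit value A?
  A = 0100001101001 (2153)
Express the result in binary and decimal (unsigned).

Flip each bit (0->1, 1->0):
  0100001101001
  1011110010110

Answer: 1011110010110 (6038)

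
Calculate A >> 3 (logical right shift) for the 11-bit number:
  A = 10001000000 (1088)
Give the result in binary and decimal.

Logical shift right by 3: drop the bottom 3 bit(s), prepend 3 zero(s) on the left.
  10001000000  ->  keep [10001000], discard [000], prepend 000
= 00010001000

Answer: 00010001000 (136)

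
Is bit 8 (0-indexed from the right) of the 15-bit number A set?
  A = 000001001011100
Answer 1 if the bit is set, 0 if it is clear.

Bit 8 is the 9th from the right.
  000001001011100
        ^
That bit is 0.

Answer: 0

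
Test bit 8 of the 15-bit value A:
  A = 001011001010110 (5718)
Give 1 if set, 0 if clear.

Bit 8 is the 9th from the right.
  001011001010110
        ^
That bit is 0.

Answer: 0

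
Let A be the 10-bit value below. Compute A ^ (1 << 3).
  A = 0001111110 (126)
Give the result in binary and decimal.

Mask = 1 << 3 = 0000001000
Bit 3 of A is 1; XOR with the mask flips it to 0.
  0001111110
^ 0000001000
------------
  0001110110

Answer: 0001110110 (118)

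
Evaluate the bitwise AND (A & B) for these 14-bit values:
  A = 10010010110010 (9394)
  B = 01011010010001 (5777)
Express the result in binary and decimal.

Apply & to each column (1 only where both bits are 1):
  10010010110010
& 01011010010001
----------------
  00010010010000

Answer: 00010010010000 (1168)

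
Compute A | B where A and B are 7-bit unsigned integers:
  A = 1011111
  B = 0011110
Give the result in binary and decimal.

Apply | to each column (1 where either bit is 1):
  1011111
| 0011110
---------
  1011111

Answer: 1011111 (95)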